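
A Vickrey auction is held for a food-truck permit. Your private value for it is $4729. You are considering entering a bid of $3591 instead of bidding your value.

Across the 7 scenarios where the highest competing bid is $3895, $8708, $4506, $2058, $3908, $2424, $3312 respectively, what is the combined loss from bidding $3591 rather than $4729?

The deviation costs you only when the competing bid falls strictly between $3591 and $4729; elsewhere both bids give the same outcome.
$3895: truthful payoff $834, deviation payoff $0 → loss $834.
$8708: outcomes coincide → loss $0.
$4506: truthful payoff $223, deviation payoff $0 → loss $223.
$2058: outcomes coincide → loss $0.
$3908: truthful payoff $821, deviation payoff $0 → loss $821.
$2424: outcomes coincide → loss $0.
$3312: outcomes coincide → loss $0.
Total loss = $834 + $223 + $821 = $1878.

$1878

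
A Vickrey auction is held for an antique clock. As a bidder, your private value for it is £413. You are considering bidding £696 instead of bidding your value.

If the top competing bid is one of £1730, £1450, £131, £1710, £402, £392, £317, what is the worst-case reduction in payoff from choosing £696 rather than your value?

£0

£1730: same outcome either way → loss £0.
£1450: same outcome either way → loss £0.
£131: same outcome either way → loss £0.
£1710: same outcome either way → loss £0.
£402: same outcome either way → loss £0.
£392: same outcome either way → loss £0.
£317: same outcome either way → loss £0.
Maximum loss: £0.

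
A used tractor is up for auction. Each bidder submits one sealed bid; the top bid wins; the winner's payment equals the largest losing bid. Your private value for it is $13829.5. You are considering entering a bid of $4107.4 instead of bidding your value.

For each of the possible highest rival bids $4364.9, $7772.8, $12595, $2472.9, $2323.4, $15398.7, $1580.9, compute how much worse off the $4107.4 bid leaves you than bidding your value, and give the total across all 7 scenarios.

$16755.8

The deviation costs you only when the competing bid falls strictly between $4107.4 and $13829.5; elsewhere both bids give the same outcome.
$4364.9: truthful payoff $9464.6, deviation payoff $0 → loss $9464.6.
$7772.8: truthful payoff $6056.7, deviation payoff $0 → loss $6056.7.
$12595: truthful payoff $1234.5, deviation payoff $0 → loss $1234.5.
$2472.9: outcomes coincide → loss $0.
$2323.4: outcomes coincide → loss $0.
$15398.7: outcomes coincide → loss $0.
$1580.9: outcomes coincide → loss $0.
Total loss = $9464.6 + $6056.7 + $1234.5 = $16755.8.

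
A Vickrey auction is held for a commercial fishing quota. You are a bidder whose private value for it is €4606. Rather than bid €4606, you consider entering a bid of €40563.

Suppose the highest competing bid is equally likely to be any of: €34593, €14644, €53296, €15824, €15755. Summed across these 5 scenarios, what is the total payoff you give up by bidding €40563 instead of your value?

€62392

The deviation costs you only when the competing bid falls strictly between €4606 and €40563; elsewhere both bids give the same outcome.
€34593: truthful payoff €0, deviation payoff −€29987 → loss €29987.
€14644: truthful payoff €0, deviation payoff −€10038 → loss €10038.
€53296: outcomes coincide → loss €0.
€15824: truthful payoff €0, deviation payoff −€11218 → loss €11218.
€15755: truthful payoff €0, deviation payoff −€11149 → loss €11149.
Total loss = €29987 + €10038 + €11218 + €11149 = €62392.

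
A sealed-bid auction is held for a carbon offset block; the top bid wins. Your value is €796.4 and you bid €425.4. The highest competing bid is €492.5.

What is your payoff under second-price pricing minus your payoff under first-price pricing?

Your bid €425.4 is below €492.5, so you lose under either rule.
Payoff is €0 in both cases; difference = €0.

€0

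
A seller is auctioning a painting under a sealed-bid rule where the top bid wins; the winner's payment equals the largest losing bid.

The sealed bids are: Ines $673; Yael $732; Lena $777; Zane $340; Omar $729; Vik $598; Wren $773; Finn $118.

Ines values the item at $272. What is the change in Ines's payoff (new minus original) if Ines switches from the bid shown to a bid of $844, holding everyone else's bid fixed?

The highest bid among the other bidders is $777; Ines's bid doesn't change that.
Original bid $673: Ines is not highest (top rival bid is $777); payoff $0.
Alternative bid $844: Ines is highest, pays the top rival bid $777; payoff $272 − $777 = −$505.
Change in payoff = −$505 − ($0) = −$505.

−$505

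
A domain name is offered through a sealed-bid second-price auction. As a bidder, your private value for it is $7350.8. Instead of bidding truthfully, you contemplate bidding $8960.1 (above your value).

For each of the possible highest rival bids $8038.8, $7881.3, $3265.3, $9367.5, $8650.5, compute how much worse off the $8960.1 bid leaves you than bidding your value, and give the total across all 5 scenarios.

$2518.2

The deviation costs you only when the competing bid falls strictly between $7350.8 and $8960.1; elsewhere both bids give the same outcome.
$8038.8: truthful payoff $0, deviation payoff −$688 → loss $688.
$7881.3: truthful payoff $0, deviation payoff −$530.5 → loss $530.5.
$3265.3: outcomes coincide → loss $0.
$9367.5: outcomes coincide → loss $0.
$8650.5: truthful payoff $0, deviation payoff −$1299.7 → loss $1299.7.
Total loss = $688 + $530.5 + $1299.7 = $2518.2.
Truthful bidding weakly dominates here: raising your bid can only win items priced above your value, and lowering it can only forfeit items priced below.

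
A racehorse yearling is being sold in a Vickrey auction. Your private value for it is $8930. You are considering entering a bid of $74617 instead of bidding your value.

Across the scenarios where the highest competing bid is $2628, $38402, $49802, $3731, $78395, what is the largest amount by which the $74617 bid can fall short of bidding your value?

$2628: same outcome either way → loss $0.
$38402: truthful gives $0, deviation gives −$29472 → loss $29472.
$49802: truthful gives $0, deviation gives −$40872 → loss $40872.
$3731: same outcome either way → loss $0.
$78395: same outcome either way → loss $0.
Maximum loss: $40872.

$40872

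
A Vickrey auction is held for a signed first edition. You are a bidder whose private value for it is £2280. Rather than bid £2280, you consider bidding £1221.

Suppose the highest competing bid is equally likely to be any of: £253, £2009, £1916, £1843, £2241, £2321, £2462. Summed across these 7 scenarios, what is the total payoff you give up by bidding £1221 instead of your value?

£1111

The deviation costs you only when the competing bid falls strictly between £1221 and £2280; elsewhere both bids give the same outcome.
£253: outcomes coincide → loss £0.
£2009: truthful payoff £271, deviation payoff £0 → loss £271.
£1916: truthful payoff £364, deviation payoff £0 → loss £364.
£1843: truthful payoff £437, deviation payoff £0 → loss £437.
£2241: truthful payoff £39, deviation payoff £0 → loss £39.
£2321: outcomes coincide → loss £0.
£2462: outcomes coincide → loss £0.
Total loss = £271 + £364 + £437 + £39 = £1111.
Because the price is fixed by the runner-up's bid, deviating from your value can only change a good outcome into a bad one — never the reverse.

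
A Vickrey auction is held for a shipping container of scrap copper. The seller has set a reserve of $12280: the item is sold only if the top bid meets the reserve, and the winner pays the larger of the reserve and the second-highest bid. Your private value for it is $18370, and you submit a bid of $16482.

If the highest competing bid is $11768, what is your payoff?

$6090

Your bid $16482 is the highest and exceeds the reserve.
Price = max(second-highest bid, reserve) = max($11768, $12280) = $12280.
Payoff = $18370 − $12280 = $6090.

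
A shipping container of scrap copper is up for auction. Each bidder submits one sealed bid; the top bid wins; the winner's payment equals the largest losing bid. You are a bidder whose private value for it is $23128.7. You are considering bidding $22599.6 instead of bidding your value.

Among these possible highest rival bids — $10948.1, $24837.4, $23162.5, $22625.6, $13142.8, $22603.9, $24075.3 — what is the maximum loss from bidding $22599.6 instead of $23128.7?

$524.8

$10948.1: same outcome either way → loss $0.
$24837.4: same outcome either way → loss $0.
$23162.5: same outcome either way → loss $0.
$22625.6: truthful gives $503.1, deviation gives $0 → loss $503.1.
$13142.8: same outcome either way → loss $0.
$22603.9: truthful gives $524.8, deviation gives $0 → loss $524.8.
$24075.3: same outcome either way → loss $0.
Maximum loss: $524.8.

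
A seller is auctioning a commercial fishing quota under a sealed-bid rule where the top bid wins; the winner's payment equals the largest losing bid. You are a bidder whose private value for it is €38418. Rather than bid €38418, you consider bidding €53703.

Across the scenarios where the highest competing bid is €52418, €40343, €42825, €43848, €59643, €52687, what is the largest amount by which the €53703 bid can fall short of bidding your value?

€52418: truthful gives €0, deviation gives −€14000 → loss €14000.
€40343: truthful gives €0, deviation gives −€1925 → loss €1925.
€42825: truthful gives €0, deviation gives −€4407 → loss €4407.
€43848: truthful gives €0, deviation gives −€5430 → loss €5430.
€59643: same outcome either way → loss €0.
€52687: truthful gives €0, deviation gives −€14269 → loss €14269.
Maximum loss: €14269.

€14269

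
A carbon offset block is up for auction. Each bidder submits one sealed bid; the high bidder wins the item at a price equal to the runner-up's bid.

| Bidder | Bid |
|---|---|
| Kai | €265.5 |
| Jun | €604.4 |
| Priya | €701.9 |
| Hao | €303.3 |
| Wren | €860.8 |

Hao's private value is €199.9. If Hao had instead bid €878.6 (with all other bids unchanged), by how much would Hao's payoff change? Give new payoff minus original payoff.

−€660.9

The highest bid among the other bidders is €860.8; Hao's bid doesn't change that.
Original bid €303.3: Hao is not highest (top rival bid is €860.8); payoff €0.
Alternative bid €878.6: Hao is highest, pays the top rival bid €860.8; payoff €199.9 − €860.8 = −€660.9.
Change in payoff = −€660.9 − (€0) = −€660.9.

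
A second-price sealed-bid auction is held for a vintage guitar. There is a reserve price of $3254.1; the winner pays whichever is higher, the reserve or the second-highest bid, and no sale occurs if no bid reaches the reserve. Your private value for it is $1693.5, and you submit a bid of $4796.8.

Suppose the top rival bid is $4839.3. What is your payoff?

$0

Your bid $4796.8 is below the highest competing bid $4839.3, so you lose. Payoff $0.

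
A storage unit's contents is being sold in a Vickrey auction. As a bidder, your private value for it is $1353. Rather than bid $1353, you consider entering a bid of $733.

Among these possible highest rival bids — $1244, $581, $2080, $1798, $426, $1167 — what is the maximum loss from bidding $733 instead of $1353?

$1244: truthful gives $109, deviation gives $0 → loss $109.
$581: same outcome either way → loss $0.
$2080: same outcome either way → loss $0.
$1798: same outcome either way → loss $0.
$426: same outcome either way → loss $0.
$1167: truthful gives $186, deviation gives $0 → loss $186.
Maximum loss: $186.

$186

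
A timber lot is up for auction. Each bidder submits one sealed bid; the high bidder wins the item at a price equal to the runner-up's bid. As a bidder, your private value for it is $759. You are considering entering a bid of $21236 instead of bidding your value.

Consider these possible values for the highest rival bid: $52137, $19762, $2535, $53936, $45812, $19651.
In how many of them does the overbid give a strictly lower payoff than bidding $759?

3

The deviation hurts exactly when the highest competing bid lies strictly between $759 and $21236 — overbidding then wins at a price above your value.
$52137: above both → same outcome either way.
$19762: inside the interval → strictly worse (loss $19003).
$2535: inside the interval → strictly worse (loss $1776).
$53936: above both → same outcome either way.
$45812: above both → same outcome either way.
$19651: inside the interval → strictly worse (loss $18892).
Count: 3.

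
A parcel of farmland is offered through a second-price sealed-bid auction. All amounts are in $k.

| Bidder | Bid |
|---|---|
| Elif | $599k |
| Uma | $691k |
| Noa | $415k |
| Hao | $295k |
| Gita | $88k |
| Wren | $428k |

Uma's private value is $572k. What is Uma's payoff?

Highest bid: Uma at $691k, so Uma wins.
Second-highest bid: Elif at $599k — that is the price the winner pays.
Uma's payoff = value − price = $572k − $599k = −$27k.

−$27k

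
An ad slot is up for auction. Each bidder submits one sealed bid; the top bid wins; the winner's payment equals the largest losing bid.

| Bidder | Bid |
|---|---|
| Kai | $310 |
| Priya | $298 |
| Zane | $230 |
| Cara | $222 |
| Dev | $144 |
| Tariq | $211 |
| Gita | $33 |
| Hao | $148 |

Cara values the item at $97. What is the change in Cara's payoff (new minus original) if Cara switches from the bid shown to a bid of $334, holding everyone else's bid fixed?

The highest bid among the other bidders is $310; Cara's bid doesn't change that.
Original bid $222: Cara is not highest (top rival bid is $310); payoff $0.
Alternative bid $334: Cara is highest, pays the top rival bid $310; payoff $97 − $310 = −$213.
Change in payoff = −$213 − ($0) = −$213.

−$213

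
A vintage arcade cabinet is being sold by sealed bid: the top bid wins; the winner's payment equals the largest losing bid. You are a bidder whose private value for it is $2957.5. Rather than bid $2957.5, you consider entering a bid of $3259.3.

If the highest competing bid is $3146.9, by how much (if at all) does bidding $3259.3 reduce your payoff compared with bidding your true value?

$189.4

Bidding your value $2957.5: you lose (since $2957.5 < $3146.9). Payoff $0.
Bidding $3259.3: you win and pay $3146.9. Payoff $2957.5 − $3146.9 = −$189.4.
The competing bid $3146.9 lies between your value and your inflated bid, so overbidding wins an item priced above your value.
Loss from deviating = $0 − (−$189.4) = $189.4.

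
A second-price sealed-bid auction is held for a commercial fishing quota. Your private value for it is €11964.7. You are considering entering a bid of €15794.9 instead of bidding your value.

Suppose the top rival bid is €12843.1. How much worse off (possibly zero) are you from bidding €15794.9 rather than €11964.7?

Bidding your value €11964.7: you lose (since €11964.7 < €12843.1). Payoff €0.
Bidding €15794.9: you win and pay €12843.1. Payoff €11964.7 − €12843.1 = −€878.4.
The competing bid €12843.1 lies between your value and your inflated bid, so overbidding wins an item priced above your value.
Loss from deviating = €0 − (−€878.4) = €878.4.

€878.4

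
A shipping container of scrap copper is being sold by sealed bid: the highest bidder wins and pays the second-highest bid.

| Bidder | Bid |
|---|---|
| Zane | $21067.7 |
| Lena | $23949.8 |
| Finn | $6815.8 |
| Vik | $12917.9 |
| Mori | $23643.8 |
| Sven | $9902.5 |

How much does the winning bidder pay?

Highest bid: Lena at $23949.8, so Lena wins.
Second-highest bid: Mori at $23643.8 — that is the price the winner pays.

$23643.8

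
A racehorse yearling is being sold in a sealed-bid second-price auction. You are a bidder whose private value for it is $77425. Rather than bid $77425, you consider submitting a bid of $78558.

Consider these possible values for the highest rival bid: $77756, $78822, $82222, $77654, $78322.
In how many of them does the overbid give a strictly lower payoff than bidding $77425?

The deviation hurts exactly when the highest competing bid lies strictly between $77425 and $78558 — overbidding then wins at a price above your value.
$77756: inside the interval → strictly worse (loss $331).
$78822: above both → same outcome either way.
$82222: above both → same outcome either way.
$77654: inside the interval → strictly worse (loss $229).
$78322: inside the interval → strictly worse (loss $897).
Count: 3.

3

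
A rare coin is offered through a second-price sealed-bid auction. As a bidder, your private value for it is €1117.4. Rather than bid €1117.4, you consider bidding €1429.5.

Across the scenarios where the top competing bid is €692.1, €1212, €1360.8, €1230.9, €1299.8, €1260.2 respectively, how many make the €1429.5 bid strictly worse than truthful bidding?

5

The deviation hurts exactly when the highest competing bid lies strictly between €1117.4 and €1429.5 — overbidding then wins at a price above your value.
€692.1: below both → same outcome either way.
€1212: inside the interval → strictly worse (loss €94.6).
€1360.8: inside the interval → strictly worse (loss €243.4).
€1230.9: inside the interval → strictly worse (loss €113.5).
€1299.8: inside the interval → strictly worse (loss €182.4).
€1260.2: inside the interval → strictly worse (loss €142.8).
Count: 5.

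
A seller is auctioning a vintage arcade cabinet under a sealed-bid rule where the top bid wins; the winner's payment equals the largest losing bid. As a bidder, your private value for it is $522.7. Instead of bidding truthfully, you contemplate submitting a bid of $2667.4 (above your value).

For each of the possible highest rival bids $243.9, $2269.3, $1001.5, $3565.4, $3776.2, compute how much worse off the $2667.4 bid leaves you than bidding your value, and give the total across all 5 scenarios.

$2225.4

The deviation costs you only when the competing bid falls strictly between $522.7 and $2667.4; elsewhere both bids give the same outcome.
$243.9: outcomes coincide → loss $0.
$2269.3: truthful payoff $0, deviation payoff −$1746.6 → loss $1746.6.
$1001.5: truthful payoff $0, deviation payoff −$478.8 → loss $478.8.
$3565.4: outcomes coincide → loss $0.
$3776.2: outcomes coincide → loss $0.
Total loss = $1746.6 + $478.8 = $2225.4.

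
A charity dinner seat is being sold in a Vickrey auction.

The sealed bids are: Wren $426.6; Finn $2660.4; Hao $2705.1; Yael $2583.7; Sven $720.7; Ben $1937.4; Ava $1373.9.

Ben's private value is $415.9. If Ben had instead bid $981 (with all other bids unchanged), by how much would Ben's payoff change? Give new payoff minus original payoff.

$0

The highest bid among the other bidders is $2705.1; Ben's bid doesn't change that.
Original bid $1937.4: Ben is not highest (top rival bid is $2705.1); payoff $0.
Alternative bid $981: Ben is not highest (top rival bid is $2705.1); payoff $0.
Change in payoff = $0 − ($0) = $0.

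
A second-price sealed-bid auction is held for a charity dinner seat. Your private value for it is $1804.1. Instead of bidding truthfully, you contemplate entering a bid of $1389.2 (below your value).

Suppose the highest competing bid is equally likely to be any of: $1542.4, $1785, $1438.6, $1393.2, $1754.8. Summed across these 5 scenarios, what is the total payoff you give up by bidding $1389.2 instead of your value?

$1106.5

The deviation costs you only when the competing bid falls strictly between $1389.2 and $1804.1; elsewhere both bids give the same outcome.
$1542.4: truthful payoff $261.7, deviation payoff $0 → loss $261.7.
$1785: truthful payoff $19.1, deviation payoff $0 → loss $19.1.
$1438.6: truthful payoff $365.5, deviation payoff $0 → loss $365.5.
$1393.2: truthful payoff $410.9, deviation payoff $0 → loss $410.9.
$1754.8: truthful payoff $49.3, deviation payoff $0 → loss $49.3.
Total loss = $261.7 + $19.1 + $365.5 + $410.9 + $49.3 = $1106.5.
In a second-price auction your bid sets only whether you win, not what you pay, so bidding your true value is weakly dominant.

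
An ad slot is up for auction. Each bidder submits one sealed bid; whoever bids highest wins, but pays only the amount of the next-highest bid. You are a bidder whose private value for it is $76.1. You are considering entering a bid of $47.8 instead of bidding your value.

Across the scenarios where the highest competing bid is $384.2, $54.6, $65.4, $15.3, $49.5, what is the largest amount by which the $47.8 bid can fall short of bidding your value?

$384.2: same outcome either way → loss $0.
$54.6: truthful gives $21.5, deviation gives $0 → loss $21.5.
$65.4: truthful gives $10.7, deviation gives $0 → loss $10.7.
$15.3: same outcome either way → loss $0.
$49.5: truthful gives $26.6, deviation gives $0 → loss $26.6.
Maximum loss: $26.6.

$26.6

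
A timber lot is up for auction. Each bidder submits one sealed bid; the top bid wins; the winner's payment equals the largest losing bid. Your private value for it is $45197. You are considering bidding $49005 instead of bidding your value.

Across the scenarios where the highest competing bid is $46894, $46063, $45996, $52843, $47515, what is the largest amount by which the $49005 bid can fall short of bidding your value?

$2318

$46894: truthful gives $0, deviation gives −$1697 → loss $1697.
$46063: truthful gives $0, deviation gives −$866 → loss $866.
$45996: truthful gives $0, deviation gives −$799 → loss $799.
$52843: same outcome either way → loss $0.
$47515: truthful gives $0, deviation gives −$2318 → loss $2318.
Maximum loss: $2318.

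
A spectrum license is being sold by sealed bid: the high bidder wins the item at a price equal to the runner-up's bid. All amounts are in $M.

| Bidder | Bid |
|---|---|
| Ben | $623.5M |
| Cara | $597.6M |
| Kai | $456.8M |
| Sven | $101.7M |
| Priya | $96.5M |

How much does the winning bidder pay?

$597.6M

Highest bid: Ben at $623.5M, so Ben wins.
Second-highest bid: Cara at $597.6M — that is the price the winner pays.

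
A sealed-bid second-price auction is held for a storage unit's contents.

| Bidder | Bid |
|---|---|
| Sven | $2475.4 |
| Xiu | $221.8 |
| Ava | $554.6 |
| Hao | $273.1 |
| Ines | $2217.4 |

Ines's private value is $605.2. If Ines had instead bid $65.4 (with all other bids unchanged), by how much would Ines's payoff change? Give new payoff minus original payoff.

The highest bid among the other bidders is $2475.4; Ines's bid doesn't change that.
Original bid $2217.4: Ines is not highest (top rival bid is $2475.4); payoff $0.
Alternative bid $65.4: Ines is not highest (top rival bid is $2475.4); payoff $0.
Change in payoff = $0 − ($0) = $0.

$0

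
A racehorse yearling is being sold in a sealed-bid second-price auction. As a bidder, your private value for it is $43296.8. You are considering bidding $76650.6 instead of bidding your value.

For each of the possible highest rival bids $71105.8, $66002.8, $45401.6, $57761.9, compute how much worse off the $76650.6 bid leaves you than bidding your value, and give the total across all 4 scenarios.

The deviation costs you only when the competing bid falls strictly between $43296.8 and $76650.6; elsewhere both bids give the same outcome.
$71105.8: truthful payoff $0, deviation payoff −$27809 → loss $27809.
$66002.8: truthful payoff $0, deviation payoff −$22706 → loss $22706.
$45401.6: truthful payoff $0, deviation payoff −$2104.8 → loss $2104.8.
$57761.9: truthful payoff $0, deviation payoff −$14465.1 → loss $14465.1.
Total loss = $27809 + $22706 + $2104.8 + $14465.1 = $67084.9.
Truthful bidding weakly dominates here: raising your bid can only win items priced above your value, and lowering it can only forfeit items priced below.

$67084.9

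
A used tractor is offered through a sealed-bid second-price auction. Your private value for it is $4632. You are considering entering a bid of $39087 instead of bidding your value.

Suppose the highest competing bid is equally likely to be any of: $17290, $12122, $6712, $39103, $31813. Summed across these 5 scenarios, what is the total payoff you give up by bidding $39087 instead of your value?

The deviation costs you only when the competing bid falls strictly between $4632 and $39087; elsewhere both bids give the same outcome.
$17290: truthful payoff $0, deviation payoff −$12658 → loss $12658.
$12122: truthful payoff $0, deviation payoff −$7490 → loss $7490.
$6712: truthful payoff $0, deviation payoff −$2080 → loss $2080.
$39103: outcomes coincide → loss $0.
$31813: truthful payoff $0, deviation payoff −$27181 → loss $27181.
Total loss = $12658 + $7490 + $2080 + $27181 = $49409.
In a second-price auction your bid sets only whether you win, not what you pay, so bidding your true value is weakly dominant.

$49409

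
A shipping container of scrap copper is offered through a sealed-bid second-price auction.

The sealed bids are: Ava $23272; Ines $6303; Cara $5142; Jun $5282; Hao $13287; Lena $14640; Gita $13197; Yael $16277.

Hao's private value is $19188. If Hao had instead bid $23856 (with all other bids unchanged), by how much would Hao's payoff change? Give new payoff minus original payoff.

−$4084

The highest bid among the other bidders is $23272; Hao's bid doesn't change that.
Original bid $13287: Hao is not highest (top rival bid is $23272); payoff $0.
Alternative bid $23856: Hao is highest, pays the top rival bid $23272; payoff $19188 − $23272 = −$4084.
Change in payoff = −$4084 − ($0) = −$4084.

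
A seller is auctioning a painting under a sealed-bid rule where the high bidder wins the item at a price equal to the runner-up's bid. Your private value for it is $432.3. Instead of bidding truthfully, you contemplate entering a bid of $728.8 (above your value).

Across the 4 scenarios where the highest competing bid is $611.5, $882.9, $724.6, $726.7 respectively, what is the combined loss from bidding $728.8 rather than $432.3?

The deviation costs you only when the competing bid falls strictly between $432.3 and $728.8; elsewhere both bids give the same outcome.
$611.5: truthful payoff $0, deviation payoff −$179.2 → loss $179.2.
$882.9: outcomes coincide → loss $0.
$724.6: truthful payoff $0, deviation payoff −$292.3 → loss $292.3.
$726.7: truthful payoff $0, deviation payoff −$294.4 → loss $294.4.
Total loss = $179.2 + $292.3 + $294.4 = $765.9.

$765.9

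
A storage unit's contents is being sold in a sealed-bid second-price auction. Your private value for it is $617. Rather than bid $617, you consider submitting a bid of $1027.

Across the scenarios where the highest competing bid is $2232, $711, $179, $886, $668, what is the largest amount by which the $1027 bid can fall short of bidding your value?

$269

$2232: same outcome either way → loss $0.
$711: truthful gives $0, deviation gives −$94 → loss $94.
$179: same outcome either way → loss $0.
$886: truthful gives $0, deviation gives −$269 → loss $269.
$668: truthful gives $0, deviation gives −$51 → loss $51.
Maximum loss: $269.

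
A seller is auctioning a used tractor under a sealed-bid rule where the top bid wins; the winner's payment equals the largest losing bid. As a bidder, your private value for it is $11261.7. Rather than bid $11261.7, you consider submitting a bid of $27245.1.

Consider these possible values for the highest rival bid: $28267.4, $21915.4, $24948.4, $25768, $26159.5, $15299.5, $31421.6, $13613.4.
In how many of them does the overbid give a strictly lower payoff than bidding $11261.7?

The deviation hurts exactly when the highest competing bid lies strictly between $11261.7 and $27245.1 — overbidding then wins at a price above your value.
$28267.4: above both → same outcome either way.
$21915.4: inside the interval → strictly worse (loss $10653.7).
$24948.4: inside the interval → strictly worse (loss $13686.7).
$25768: inside the interval → strictly worse (loss $14506.3).
$26159.5: inside the interval → strictly worse (loss $14897.8).
$15299.5: inside the interval → strictly worse (loss $4037.8).
$31421.6: above both → same outcome either way.
$13613.4: inside the interval → strictly worse (loss $2351.7).
Count: 6.

6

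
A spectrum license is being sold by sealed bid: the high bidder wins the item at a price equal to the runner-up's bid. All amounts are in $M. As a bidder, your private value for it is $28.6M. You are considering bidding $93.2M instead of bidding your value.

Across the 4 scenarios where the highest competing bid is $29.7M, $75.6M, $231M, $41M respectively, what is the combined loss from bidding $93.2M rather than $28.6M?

$60.5M

The deviation costs you only when the competing bid falls strictly between $28.6M and $93.2M; elsewhere both bids give the same outcome.
$29.7M: truthful payoff $0M, deviation payoff −$1.1M → loss $1.1M.
$75.6M: truthful payoff $0M, deviation payoff −$47M → loss $47M.
$231M: outcomes coincide → loss $0M.
$41M: truthful payoff $0M, deviation payoff −$12.4M → loss $12.4M.
Total loss = $1.1M + $47M + $12.4M = $60.5M.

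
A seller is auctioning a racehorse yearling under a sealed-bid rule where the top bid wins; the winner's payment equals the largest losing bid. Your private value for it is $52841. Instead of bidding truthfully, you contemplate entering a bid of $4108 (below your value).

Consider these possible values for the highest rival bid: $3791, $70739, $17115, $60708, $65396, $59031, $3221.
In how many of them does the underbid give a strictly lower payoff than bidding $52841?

The deviation hurts exactly when the highest competing bid lies strictly between $4108 and $52841 — underbidding then forfeits a profitable win.
$3791: below both → same outcome either way.
$70739: above both → same outcome either way.
$17115: inside the interval → strictly worse (loss $35726).
$60708: above both → same outcome either way.
$65396: above both → same outcome either way.
$59031: above both → same outcome either way.
$3221: below both → same outcome either way.
Count: 1.

1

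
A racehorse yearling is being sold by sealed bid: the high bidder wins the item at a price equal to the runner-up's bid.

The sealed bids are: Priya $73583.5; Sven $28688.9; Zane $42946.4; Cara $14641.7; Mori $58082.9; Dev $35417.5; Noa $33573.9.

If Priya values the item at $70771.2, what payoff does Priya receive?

Highest bid: Priya at $73583.5, so Priya wins.
Second-highest bid: Mori at $58082.9 — that is the price the winner pays.
Priya's payoff = value − price = $70771.2 − $58082.9 = $12688.3.

$12688.3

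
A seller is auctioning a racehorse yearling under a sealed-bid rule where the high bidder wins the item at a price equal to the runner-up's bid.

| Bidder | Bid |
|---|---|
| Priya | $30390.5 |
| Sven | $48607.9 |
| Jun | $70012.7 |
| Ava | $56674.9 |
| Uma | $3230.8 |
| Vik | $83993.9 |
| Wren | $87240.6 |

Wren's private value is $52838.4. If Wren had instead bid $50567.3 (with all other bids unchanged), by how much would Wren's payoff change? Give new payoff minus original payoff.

The highest bid among the other bidders is $83993.9; Wren's bid doesn't change that.
Original bid $87240.6: Wren is highest, pays the top rival bid $83993.9; payoff $52838.4 − $83993.9 = −$31155.5.
Alternative bid $50567.3: Wren is not highest (top rival bid is $83993.9); payoff $0.
Change in payoff = $0 − (−$31155.5) = $31155.5.

$31155.5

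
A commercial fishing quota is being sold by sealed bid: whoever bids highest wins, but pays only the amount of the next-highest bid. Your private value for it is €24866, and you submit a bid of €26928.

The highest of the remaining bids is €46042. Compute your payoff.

Your bid €26928 is below the highest competing bid €46042, so you lose.
A losing bidder pays nothing and receives nothing: payoff = €0.

€0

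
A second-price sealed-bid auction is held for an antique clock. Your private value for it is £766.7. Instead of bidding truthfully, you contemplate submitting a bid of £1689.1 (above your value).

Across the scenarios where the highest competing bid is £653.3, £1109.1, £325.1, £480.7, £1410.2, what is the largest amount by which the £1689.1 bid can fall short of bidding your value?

£643.5

£653.3: same outcome either way → loss £0.
£1109.1: truthful gives £0, deviation gives −£342.4 → loss £342.4.
£325.1: same outcome either way → loss £0.
£480.7: same outcome either way → loss £0.
£1410.2: truthful gives £0, deviation gives −£643.5 → loss £643.5.
Maximum loss: £643.5.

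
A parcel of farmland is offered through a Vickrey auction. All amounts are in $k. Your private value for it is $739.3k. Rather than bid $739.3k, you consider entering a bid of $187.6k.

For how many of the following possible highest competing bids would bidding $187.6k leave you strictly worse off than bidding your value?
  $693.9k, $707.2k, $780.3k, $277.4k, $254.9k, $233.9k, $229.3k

The deviation hurts exactly when the highest competing bid lies strictly between $187.6k and $739.3k — underbidding then forfeits a profitable win.
$693.9k: inside the interval → strictly worse (loss $45.4k).
$707.2k: inside the interval → strictly worse (loss $32.1k).
$780.3k: above both → same outcome either way.
$277.4k: inside the interval → strictly worse (loss $461.9k).
$254.9k: inside the interval → strictly worse (loss $484.4k).
$233.9k: inside the interval → strictly worse (loss $505.4k).
$229.3k: inside the interval → strictly worse (loss $510k).
Count: 6.

6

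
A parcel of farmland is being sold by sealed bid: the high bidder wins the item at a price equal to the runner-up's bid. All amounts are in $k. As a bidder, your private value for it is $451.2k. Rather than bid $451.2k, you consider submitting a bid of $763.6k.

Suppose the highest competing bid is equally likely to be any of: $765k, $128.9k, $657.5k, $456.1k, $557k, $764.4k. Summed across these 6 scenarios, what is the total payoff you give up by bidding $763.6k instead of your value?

The deviation costs you only when the competing bid falls strictly between $451.2k and $763.6k; elsewhere both bids give the same outcome.
$765k: outcomes coincide → loss $0k.
$128.9k: outcomes coincide → loss $0k.
$657.5k: truthful payoff $0k, deviation payoff −$206.3k → loss $206.3k.
$456.1k: truthful payoff $0k, deviation payoff −$4.9k → loss $4.9k.
$557k: truthful payoff $0k, deviation payoff −$105.8k → loss $105.8k.
$764.4k: outcomes coincide → loss $0k.
Total loss = $206.3k + $4.9k + $105.8k = $317k.

$317k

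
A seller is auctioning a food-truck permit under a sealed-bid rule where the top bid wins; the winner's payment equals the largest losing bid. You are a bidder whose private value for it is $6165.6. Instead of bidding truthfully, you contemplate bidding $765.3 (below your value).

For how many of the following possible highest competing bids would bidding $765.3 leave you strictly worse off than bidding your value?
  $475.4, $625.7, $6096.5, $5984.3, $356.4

2

The deviation hurts exactly when the highest competing bid lies strictly between $765.3 and $6165.6 — underbidding then forfeits a profitable win.
$475.4: below both → same outcome either way.
$625.7: below both → same outcome either way.
$6096.5: inside the interval → strictly worse (loss $69.1).
$5984.3: inside the interval → strictly worse (loss $181.3).
$356.4: below both → same outcome either way.
Count: 2.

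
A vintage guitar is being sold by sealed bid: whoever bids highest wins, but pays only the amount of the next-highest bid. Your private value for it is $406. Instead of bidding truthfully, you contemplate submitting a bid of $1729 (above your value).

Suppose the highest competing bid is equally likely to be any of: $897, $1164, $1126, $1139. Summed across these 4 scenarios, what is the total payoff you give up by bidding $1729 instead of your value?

$2702

The deviation costs you only when the competing bid falls strictly between $406 and $1729; elsewhere both bids give the same outcome.
$897: truthful payoff $0, deviation payoff −$491 → loss $491.
$1164: truthful payoff $0, deviation payoff −$758 → loss $758.
$1126: truthful payoff $0, deviation payoff −$720 → loss $720.
$1139: truthful payoff $0, deviation payoff −$733 → loss $733.
Total loss = $491 + $758 + $720 + $733 = $2702.
In a second-price auction your bid sets only whether you win, not what you pay, so bidding your true value is weakly dominant.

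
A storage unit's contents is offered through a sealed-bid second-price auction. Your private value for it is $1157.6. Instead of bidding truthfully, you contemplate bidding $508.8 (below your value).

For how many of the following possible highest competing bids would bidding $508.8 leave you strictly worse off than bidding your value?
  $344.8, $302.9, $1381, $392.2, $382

The deviation hurts exactly when the highest competing bid lies strictly between $508.8 and $1157.6 — underbidding then forfeits a profitable win.
$344.8: below both → same outcome either way.
$302.9: below both → same outcome either way.
$1381: above both → same outcome either way.
$392.2: below both → same outcome either way.
$382: below both → same outcome either way.
Count: 0.

0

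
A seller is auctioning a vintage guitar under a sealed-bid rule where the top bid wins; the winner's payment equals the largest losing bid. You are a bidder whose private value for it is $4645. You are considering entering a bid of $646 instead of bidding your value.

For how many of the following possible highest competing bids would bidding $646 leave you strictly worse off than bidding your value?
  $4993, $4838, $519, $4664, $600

0

The deviation hurts exactly when the highest competing bid lies strictly between $646 and $4645 — underbidding then forfeits a profitable win.
$4993: above both → same outcome either way.
$4838: above both → same outcome either way.
$519: below both → same outcome either way.
$4664: above both → same outcome either way.
$600: below both → same outcome either way.
Count: 0.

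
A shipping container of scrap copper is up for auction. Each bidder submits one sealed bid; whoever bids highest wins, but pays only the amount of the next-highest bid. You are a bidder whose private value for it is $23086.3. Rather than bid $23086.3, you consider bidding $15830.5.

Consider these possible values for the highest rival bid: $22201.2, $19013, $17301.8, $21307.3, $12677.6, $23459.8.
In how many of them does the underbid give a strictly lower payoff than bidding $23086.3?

4

The deviation hurts exactly when the highest competing bid lies strictly between $15830.5 and $23086.3 — underbidding then forfeits a profitable win.
$22201.2: inside the interval → strictly worse (loss $885.1).
$19013: inside the interval → strictly worse (loss $4073.3).
$17301.8: inside the interval → strictly worse (loss $5784.5).
$21307.3: inside the interval → strictly worse (loss $1779).
$12677.6: below both → same outcome either way.
$23459.8: above both → same outcome either way.
Count: 4.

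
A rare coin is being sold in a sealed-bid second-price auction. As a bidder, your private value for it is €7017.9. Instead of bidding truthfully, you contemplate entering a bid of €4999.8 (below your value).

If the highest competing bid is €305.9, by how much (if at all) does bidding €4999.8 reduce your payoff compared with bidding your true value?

€0

Bidding your value €7017.9: you win (since €7017.9 > €305.9) and pay €305.9. Payoff €6712.
Bidding €4999.8: you win and pay €305.9. Payoff €7017.9 − €305.9 = €6712.
Difference = €6712 − €6712 = €0; both bids lead to the same outcome because the competing bid is below both your value and your alternative bid.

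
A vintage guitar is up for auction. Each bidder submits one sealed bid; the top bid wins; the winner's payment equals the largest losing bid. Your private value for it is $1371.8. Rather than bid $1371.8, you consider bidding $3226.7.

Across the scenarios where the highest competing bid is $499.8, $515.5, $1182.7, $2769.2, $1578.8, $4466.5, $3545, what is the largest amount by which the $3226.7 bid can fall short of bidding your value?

$499.8: same outcome either way → loss $0.
$515.5: same outcome either way → loss $0.
$1182.7: same outcome either way → loss $0.
$2769.2: truthful gives $0, deviation gives −$1397.4 → loss $1397.4.
$1578.8: truthful gives $0, deviation gives −$207 → loss $207.
$4466.5: same outcome either way → loss $0.
$3545: same outcome either way → loss $0.
Maximum loss: $1397.4.

$1397.4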